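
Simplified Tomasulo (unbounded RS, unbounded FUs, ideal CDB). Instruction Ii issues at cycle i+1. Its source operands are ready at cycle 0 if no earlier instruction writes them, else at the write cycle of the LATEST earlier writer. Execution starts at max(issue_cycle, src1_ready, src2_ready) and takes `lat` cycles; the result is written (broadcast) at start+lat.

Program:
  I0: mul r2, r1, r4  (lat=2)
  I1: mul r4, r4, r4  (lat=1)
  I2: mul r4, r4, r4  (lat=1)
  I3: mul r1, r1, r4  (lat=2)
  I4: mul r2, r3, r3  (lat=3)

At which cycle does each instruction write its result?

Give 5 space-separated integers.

I0 mul r2: issue@1 deps=(None,None) exec_start@1 write@3
I1 mul r4: issue@2 deps=(None,None) exec_start@2 write@3
I2 mul r4: issue@3 deps=(1,1) exec_start@3 write@4
I3 mul r1: issue@4 deps=(None,2) exec_start@4 write@6
I4 mul r2: issue@5 deps=(None,None) exec_start@5 write@8

Answer: 3 3 4 6 8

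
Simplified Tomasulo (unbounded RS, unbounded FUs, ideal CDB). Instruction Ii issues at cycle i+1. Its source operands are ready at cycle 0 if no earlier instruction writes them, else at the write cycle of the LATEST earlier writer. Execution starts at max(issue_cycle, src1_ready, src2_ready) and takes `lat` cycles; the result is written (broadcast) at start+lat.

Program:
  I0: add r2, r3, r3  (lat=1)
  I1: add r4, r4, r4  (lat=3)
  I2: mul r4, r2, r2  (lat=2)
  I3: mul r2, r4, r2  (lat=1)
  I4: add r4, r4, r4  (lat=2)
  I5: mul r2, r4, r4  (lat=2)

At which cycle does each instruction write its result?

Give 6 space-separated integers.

Answer: 2 5 5 6 7 9

Derivation:
I0 add r2: issue@1 deps=(None,None) exec_start@1 write@2
I1 add r4: issue@2 deps=(None,None) exec_start@2 write@5
I2 mul r4: issue@3 deps=(0,0) exec_start@3 write@5
I3 mul r2: issue@4 deps=(2,0) exec_start@5 write@6
I4 add r4: issue@5 deps=(2,2) exec_start@5 write@7
I5 mul r2: issue@6 deps=(4,4) exec_start@7 write@9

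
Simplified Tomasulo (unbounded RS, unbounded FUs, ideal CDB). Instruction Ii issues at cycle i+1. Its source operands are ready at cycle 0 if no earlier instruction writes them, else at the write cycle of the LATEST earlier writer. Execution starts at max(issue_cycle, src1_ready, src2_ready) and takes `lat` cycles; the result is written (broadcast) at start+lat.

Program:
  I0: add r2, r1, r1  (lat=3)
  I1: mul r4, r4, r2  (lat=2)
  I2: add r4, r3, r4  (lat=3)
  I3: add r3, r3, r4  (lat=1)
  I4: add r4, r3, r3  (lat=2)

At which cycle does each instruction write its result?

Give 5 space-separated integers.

Answer: 4 6 9 10 12

Derivation:
I0 add r2: issue@1 deps=(None,None) exec_start@1 write@4
I1 mul r4: issue@2 deps=(None,0) exec_start@4 write@6
I2 add r4: issue@3 deps=(None,1) exec_start@6 write@9
I3 add r3: issue@4 deps=(None,2) exec_start@9 write@10
I4 add r4: issue@5 deps=(3,3) exec_start@10 write@12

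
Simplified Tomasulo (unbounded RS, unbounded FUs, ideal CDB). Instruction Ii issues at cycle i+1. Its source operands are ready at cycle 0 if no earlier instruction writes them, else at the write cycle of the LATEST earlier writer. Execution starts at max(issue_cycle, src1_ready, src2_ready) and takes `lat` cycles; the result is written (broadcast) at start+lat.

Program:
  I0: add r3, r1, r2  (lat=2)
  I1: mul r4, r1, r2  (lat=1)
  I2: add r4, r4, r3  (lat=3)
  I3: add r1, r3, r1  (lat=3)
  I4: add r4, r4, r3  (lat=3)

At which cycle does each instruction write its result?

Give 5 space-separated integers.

I0 add r3: issue@1 deps=(None,None) exec_start@1 write@3
I1 mul r4: issue@2 deps=(None,None) exec_start@2 write@3
I2 add r4: issue@3 deps=(1,0) exec_start@3 write@6
I3 add r1: issue@4 deps=(0,None) exec_start@4 write@7
I4 add r4: issue@5 deps=(2,0) exec_start@6 write@9

Answer: 3 3 6 7 9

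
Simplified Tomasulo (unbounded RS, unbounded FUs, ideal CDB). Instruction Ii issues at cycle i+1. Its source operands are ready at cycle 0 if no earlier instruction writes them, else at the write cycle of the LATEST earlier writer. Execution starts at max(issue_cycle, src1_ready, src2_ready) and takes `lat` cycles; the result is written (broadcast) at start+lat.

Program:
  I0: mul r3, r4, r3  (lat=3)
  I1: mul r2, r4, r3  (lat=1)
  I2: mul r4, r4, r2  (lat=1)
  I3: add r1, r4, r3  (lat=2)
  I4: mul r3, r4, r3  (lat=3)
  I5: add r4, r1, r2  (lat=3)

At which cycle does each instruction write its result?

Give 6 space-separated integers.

Answer: 4 5 6 8 9 11

Derivation:
I0 mul r3: issue@1 deps=(None,None) exec_start@1 write@4
I1 mul r2: issue@2 deps=(None,0) exec_start@4 write@5
I2 mul r4: issue@3 deps=(None,1) exec_start@5 write@6
I3 add r1: issue@4 deps=(2,0) exec_start@6 write@8
I4 mul r3: issue@5 deps=(2,0) exec_start@6 write@9
I5 add r4: issue@6 deps=(3,1) exec_start@8 write@11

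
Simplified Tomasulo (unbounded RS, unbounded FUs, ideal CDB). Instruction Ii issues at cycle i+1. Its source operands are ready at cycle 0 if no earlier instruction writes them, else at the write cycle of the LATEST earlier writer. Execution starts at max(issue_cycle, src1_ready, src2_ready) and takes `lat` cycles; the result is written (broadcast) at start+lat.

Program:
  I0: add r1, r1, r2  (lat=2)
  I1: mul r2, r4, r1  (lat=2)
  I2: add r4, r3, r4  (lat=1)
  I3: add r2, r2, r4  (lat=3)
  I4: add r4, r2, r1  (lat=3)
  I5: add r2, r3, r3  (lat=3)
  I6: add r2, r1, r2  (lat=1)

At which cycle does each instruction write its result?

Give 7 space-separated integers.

Answer: 3 5 4 8 11 9 10

Derivation:
I0 add r1: issue@1 deps=(None,None) exec_start@1 write@3
I1 mul r2: issue@2 deps=(None,0) exec_start@3 write@5
I2 add r4: issue@3 deps=(None,None) exec_start@3 write@4
I3 add r2: issue@4 deps=(1,2) exec_start@5 write@8
I4 add r4: issue@5 deps=(3,0) exec_start@8 write@11
I5 add r2: issue@6 deps=(None,None) exec_start@6 write@9
I6 add r2: issue@7 deps=(0,5) exec_start@9 write@10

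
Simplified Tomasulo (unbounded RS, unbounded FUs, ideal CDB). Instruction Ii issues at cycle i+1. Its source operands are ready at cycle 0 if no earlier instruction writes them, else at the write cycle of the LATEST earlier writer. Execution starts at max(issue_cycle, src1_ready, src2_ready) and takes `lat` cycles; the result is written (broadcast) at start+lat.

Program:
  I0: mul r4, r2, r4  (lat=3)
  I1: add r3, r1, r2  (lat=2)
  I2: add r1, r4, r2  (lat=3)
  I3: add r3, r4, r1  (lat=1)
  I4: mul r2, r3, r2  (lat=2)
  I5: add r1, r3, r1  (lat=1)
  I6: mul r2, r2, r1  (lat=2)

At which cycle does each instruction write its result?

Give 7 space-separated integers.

I0 mul r4: issue@1 deps=(None,None) exec_start@1 write@4
I1 add r3: issue@2 deps=(None,None) exec_start@2 write@4
I2 add r1: issue@3 deps=(0,None) exec_start@4 write@7
I3 add r3: issue@4 deps=(0,2) exec_start@7 write@8
I4 mul r2: issue@5 deps=(3,None) exec_start@8 write@10
I5 add r1: issue@6 deps=(3,2) exec_start@8 write@9
I6 mul r2: issue@7 deps=(4,5) exec_start@10 write@12

Answer: 4 4 7 8 10 9 12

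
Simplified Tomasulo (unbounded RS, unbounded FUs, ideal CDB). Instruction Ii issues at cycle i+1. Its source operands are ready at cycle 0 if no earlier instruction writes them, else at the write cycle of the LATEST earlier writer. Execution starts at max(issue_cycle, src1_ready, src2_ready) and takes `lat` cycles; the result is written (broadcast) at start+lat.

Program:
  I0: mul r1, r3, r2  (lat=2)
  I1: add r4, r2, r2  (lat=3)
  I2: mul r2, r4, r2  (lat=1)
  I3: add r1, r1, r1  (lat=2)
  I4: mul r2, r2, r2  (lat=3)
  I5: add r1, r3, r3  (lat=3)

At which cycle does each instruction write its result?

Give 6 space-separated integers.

I0 mul r1: issue@1 deps=(None,None) exec_start@1 write@3
I1 add r4: issue@2 deps=(None,None) exec_start@2 write@5
I2 mul r2: issue@3 deps=(1,None) exec_start@5 write@6
I3 add r1: issue@4 deps=(0,0) exec_start@4 write@6
I4 mul r2: issue@5 deps=(2,2) exec_start@6 write@9
I5 add r1: issue@6 deps=(None,None) exec_start@6 write@9

Answer: 3 5 6 6 9 9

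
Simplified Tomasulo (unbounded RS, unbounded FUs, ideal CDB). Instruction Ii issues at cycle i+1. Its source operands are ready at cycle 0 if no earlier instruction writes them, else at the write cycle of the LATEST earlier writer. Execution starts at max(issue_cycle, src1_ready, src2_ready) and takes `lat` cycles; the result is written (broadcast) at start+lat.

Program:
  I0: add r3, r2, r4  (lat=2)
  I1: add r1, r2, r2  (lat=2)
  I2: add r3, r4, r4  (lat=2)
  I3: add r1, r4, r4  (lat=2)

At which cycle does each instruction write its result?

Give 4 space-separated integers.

Answer: 3 4 5 6

Derivation:
I0 add r3: issue@1 deps=(None,None) exec_start@1 write@3
I1 add r1: issue@2 deps=(None,None) exec_start@2 write@4
I2 add r3: issue@3 deps=(None,None) exec_start@3 write@5
I3 add r1: issue@4 deps=(None,None) exec_start@4 write@6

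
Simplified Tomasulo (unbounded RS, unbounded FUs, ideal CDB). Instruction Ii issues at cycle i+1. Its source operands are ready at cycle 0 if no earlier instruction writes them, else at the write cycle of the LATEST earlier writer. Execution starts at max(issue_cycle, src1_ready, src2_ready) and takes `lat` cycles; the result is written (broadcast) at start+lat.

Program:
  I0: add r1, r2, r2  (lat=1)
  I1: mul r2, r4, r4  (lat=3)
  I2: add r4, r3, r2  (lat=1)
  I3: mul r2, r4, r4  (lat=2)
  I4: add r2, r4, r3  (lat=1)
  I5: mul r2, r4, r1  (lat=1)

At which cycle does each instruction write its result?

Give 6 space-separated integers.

I0 add r1: issue@1 deps=(None,None) exec_start@1 write@2
I1 mul r2: issue@2 deps=(None,None) exec_start@2 write@5
I2 add r4: issue@3 deps=(None,1) exec_start@5 write@6
I3 mul r2: issue@4 deps=(2,2) exec_start@6 write@8
I4 add r2: issue@5 deps=(2,None) exec_start@6 write@7
I5 mul r2: issue@6 deps=(2,0) exec_start@6 write@7

Answer: 2 5 6 8 7 7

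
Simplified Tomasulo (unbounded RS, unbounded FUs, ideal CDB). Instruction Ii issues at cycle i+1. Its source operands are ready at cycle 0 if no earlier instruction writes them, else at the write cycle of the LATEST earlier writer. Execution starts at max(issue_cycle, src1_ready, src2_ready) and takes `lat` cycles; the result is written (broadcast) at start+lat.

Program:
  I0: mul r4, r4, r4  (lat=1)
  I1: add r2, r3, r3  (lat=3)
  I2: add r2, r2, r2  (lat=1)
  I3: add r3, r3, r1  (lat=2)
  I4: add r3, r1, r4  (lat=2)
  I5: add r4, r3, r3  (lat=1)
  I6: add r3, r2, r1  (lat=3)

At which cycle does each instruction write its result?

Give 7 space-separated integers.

I0 mul r4: issue@1 deps=(None,None) exec_start@1 write@2
I1 add r2: issue@2 deps=(None,None) exec_start@2 write@5
I2 add r2: issue@3 deps=(1,1) exec_start@5 write@6
I3 add r3: issue@4 deps=(None,None) exec_start@4 write@6
I4 add r3: issue@5 deps=(None,0) exec_start@5 write@7
I5 add r4: issue@6 deps=(4,4) exec_start@7 write@8
I6 add r3: issue@7 deps=(2,None) exec_start@7 write@10

Answer: 2 5 6 6 7 8 10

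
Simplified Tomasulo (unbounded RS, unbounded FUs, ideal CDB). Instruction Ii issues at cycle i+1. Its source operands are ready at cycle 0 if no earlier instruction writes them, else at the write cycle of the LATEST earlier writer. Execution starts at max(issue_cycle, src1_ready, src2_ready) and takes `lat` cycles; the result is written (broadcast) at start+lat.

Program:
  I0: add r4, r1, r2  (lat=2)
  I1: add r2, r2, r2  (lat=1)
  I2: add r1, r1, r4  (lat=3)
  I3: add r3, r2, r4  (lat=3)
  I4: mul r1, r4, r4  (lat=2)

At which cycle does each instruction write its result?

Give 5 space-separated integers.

Answer: 3 3 6 7 7

Derivation:
I0 add r4: issue@1 deps=(None,None) exec_start@1 write@3
I1 add r2: issue@2 deps=(None,None) exec_start@2 write@3
I2 add r1: issue@3 deps=(None,0) exec_start@3 write@6
I3 add r3: issue@4 deps=(1,0) exec_start@4 write@7
I4 mul r1: issue@5 deps=(0,0) exec_start@5 write@7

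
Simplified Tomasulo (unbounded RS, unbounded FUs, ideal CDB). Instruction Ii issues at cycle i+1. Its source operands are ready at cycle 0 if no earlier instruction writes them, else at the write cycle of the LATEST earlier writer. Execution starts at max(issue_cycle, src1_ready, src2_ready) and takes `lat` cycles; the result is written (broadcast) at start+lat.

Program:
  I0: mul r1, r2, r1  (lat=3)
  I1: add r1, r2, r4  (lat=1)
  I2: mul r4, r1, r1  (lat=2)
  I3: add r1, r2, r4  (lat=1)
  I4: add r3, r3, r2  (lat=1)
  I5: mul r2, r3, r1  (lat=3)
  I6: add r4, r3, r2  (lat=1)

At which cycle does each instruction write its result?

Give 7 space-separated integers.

I0 mul r1: issue@1 deps=(None,None) exec_start@1 write@4
I1 add r1: issue@2 deps=(None,None) exec_start@2 write@3
I2 mul r4: issue@3 deps=(1,1) exec_start@3 write@5
I3 add r1: issue@4 deps=(None,2) exec_start@5 write@6
I4 add r3: issue@5 deps=(None,None) exec_start@5 write@6
I5 mul r2: issue@6 deps=(4,3) exec_start@6 write@9
I6 add r4: issue@7 deps=(4,5) exec_start@9 write@10

Answer: 4 3 5 6 6 9 10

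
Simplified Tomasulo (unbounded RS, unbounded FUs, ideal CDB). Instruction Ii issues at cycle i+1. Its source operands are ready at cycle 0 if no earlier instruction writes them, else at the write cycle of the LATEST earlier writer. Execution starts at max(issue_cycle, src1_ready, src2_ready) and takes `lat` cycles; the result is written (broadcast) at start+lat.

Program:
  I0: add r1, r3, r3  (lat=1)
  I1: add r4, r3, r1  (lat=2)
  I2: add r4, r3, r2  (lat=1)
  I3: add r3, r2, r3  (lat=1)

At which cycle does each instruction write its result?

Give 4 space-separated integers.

I0 add r1: issue@1 deps=(None,None) exec_start@1 write@2
I1 add r4: issue@2 deps=(None,0) exec_start@2 write@4
I2 add r4: issue@3 deps=(None,None) exec_start@3 write@4
I3 add r3: issue@4 deps=(None,None) exec_start@4 write@5

Answer: 2 4 4 5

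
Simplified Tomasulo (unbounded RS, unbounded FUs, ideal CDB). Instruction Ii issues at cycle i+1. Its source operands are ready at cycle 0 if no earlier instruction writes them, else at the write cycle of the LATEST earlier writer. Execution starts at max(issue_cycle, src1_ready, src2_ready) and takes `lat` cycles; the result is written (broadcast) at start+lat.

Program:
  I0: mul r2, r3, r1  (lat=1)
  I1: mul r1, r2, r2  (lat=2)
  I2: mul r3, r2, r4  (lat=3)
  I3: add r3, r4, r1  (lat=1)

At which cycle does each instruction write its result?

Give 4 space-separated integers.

I0 mul r2: issue@1 deps=(None,None) exec_start@1 write@2
I1 mul r1: issue@2 deps=(0,0) exec_start@2 write@4
I2 mul r3: issue@3 deps=(0,None) exec_start@3 write@6
I3 add r3: issue@4 deps=(None,1) exec_start@4 write@5

Answer: 2 4 6 5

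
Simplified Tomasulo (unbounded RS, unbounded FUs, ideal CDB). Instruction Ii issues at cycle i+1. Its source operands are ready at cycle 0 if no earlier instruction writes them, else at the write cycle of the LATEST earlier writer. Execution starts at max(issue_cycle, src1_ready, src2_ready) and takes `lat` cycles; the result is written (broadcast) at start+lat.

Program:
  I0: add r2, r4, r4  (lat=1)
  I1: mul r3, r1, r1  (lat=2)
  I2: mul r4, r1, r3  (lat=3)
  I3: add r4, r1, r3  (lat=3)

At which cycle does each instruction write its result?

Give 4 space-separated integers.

I0 add r2: issue@1 deps=(None,None) exec_start@1 write@2
I1 mul r3: issue@2 deps=(None,None) exec_start@2 write@4
I2 mul r4: issue@3 deps=(None,1) exec_start@4 write@7
I3 add r4: issue@4 deps=(None,1) exec_start@4 write@7

Answer: 2 4 7 7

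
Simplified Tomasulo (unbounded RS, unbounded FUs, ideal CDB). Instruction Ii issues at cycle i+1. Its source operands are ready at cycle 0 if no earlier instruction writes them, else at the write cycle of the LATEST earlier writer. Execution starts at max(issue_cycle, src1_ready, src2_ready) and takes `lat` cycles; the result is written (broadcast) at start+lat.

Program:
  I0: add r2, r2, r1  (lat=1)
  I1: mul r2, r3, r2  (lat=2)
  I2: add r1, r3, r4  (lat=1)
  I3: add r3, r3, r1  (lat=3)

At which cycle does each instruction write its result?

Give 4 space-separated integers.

I0 add r2: issue@1 deps=(None,None) exec_start@1 write@2
I1 mul r2: issue@2 deps=(None,0) exec_start@2 write@4
I2 add r1: issue@3 deps=(None,None) exec_start@3 write@4
I3 add r3: issue@4 deps=(None,2) exec_start@4 write@7

Answer: 2 4 4 7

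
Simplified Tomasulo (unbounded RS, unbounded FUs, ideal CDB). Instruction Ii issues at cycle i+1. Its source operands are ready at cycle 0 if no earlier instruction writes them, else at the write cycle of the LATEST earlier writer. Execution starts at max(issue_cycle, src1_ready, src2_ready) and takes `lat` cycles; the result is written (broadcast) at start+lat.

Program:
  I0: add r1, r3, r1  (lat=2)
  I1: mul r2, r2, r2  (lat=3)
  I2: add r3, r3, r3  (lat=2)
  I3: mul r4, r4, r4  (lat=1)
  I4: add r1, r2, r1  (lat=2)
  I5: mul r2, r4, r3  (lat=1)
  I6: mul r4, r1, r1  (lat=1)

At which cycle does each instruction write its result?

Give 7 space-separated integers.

I0 add r1: issue@1 deps=(None,None) exec_start@1 write@3
I1 mul r2: issue@2 deps=(None,None) exec_start@2 write@5
I2 add r3: issue@3 deps=(None,None) exec_start@3 write@5
I3 mul r4: issue@4 deps=(None,None) exec_start@4 write@5
I4 add r1: issue@5 deps=(1,0) exec_start@5 write@7
I5 mul r2: issue@6 deps=(3,2) exec_start@6 write@7
I6 mul r4: issue@7 deps=(4,4) exec_start@7 write@8

Answer: 3 5 5 5 7 7 8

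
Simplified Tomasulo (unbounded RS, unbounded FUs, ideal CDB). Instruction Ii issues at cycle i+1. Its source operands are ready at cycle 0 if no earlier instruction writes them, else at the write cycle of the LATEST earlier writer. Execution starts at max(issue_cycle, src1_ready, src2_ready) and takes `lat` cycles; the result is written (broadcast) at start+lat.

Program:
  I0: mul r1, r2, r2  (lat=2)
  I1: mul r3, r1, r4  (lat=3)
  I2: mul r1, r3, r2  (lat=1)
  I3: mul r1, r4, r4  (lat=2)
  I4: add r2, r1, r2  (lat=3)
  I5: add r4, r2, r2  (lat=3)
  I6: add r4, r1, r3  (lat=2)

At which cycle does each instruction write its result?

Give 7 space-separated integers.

I0 mul r1: issue@1 deps=(None,None) exec_start@1 write@3
I1 mul r3: issue@2 deps=(0,None) exec_start@3 write@6
I2 mul r1: issue@3 deps=(1,None) exec_start@6 write@7
I3 mul r1: issue@4 deps=(None,None) exec_start@4 write@6
I4 add r2: issue@5 deps=(3,None) exec_start@6 write@9
I5 add r4: issue@6 deps=(4,4) exec_start@9 write@12
I6 add r4: issue@7 deps=(3,1) exec_start@7 write@9

Answer: 3 6 7 6 9 12 9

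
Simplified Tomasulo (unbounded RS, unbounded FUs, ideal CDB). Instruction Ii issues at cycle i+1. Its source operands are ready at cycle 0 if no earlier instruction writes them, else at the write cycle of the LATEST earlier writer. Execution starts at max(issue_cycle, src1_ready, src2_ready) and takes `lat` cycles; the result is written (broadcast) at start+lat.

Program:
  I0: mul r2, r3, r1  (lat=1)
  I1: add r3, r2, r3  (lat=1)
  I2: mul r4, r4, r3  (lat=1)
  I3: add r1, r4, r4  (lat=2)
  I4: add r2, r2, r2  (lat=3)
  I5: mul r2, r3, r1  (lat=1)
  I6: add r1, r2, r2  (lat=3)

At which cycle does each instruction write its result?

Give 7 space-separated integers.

I0 mul r2: issue@1 deps=(None,None) exec_start@1 write@2
I1 add r3: issue@2 deps=(0,None) exec_start@2 write@3
I2 mul r4: issue@3 deps=(None,1) exec_start@3 write@4
I3 add r1: issue@4 deps=(2,2) exec_start@4 write@6
I4 add r2: issue@5 deps=(0,0) exec_start@5 write@8
I5 mul r2: issue@6 deps=(1,3) exec_start@6 write@7
I6 add r1: issue@7 deps=(5,5) exec_start@7 write@10

Answer: 2 3 4 6 8 7 10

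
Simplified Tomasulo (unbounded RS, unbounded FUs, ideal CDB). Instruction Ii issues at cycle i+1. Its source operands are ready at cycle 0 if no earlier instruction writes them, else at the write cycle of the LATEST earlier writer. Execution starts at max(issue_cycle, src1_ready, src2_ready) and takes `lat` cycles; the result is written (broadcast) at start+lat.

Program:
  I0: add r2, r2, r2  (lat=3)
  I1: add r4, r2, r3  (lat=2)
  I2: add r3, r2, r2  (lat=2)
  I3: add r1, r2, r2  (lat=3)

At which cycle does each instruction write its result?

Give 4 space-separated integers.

I0 add r2: issue@1 deps=(None,None) exec_start@1 write@4
I1 add r4: issue@2 deps=(0,None) exec_start@4 write@6
I2 add r3: issue@3 deps=(0,0) exec_start@4 write@6
I3 add r1: issue@4 deps=(0,0) exec_start@4 write@7

Answer: 4 6 6 7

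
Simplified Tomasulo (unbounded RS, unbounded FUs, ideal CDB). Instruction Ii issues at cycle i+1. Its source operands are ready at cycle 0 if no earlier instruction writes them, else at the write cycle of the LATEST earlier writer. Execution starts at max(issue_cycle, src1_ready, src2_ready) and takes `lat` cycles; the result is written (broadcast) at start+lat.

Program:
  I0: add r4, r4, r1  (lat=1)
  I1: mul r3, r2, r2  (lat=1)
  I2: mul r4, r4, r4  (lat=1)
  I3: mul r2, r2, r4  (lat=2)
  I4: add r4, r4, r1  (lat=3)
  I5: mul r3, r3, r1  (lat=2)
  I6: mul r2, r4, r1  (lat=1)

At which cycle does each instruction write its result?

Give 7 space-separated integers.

Answer: 2 3 4 6 8 8 9

Derivation:
I0 add r4: issue@1 deps=(None,None) exec_start@1 write@2
I1 mul r3: issue@2 deps=(None,None) exec_start@2 write@3
I2 mul r4: issue@3 deps=(0,0) exec_start@3 write@4
I3 mul r2: issue@4 deps=(None,2) exec_start@4 write@6
I4 add r4: issue@5 deps=(2,None) exec_start@5 write@8
I5 mul r3: issue@6 deps=(1,None) exec_start@6 write@8
I6 mul r2: issue@7 deps=(4,None) exec_start@8 write@9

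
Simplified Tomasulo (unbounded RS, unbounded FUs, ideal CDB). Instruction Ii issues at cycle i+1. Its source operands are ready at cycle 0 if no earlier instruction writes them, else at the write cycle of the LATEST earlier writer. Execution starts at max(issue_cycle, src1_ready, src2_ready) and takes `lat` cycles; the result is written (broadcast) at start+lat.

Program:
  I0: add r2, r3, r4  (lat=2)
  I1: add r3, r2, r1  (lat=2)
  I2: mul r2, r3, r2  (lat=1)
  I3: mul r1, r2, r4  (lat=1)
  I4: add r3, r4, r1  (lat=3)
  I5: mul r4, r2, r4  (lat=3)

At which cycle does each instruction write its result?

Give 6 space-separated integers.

Answer: 3 5 6 7 10 9

Derivation:
I0 add r2: issue@1 deps=(None,None) exec_start@1 write@3
I1 add r3: issue@2 deps=(0,None) exec_start@3 write@5
I2 mul r2: issue@3 deps=(1,0) exec_start@5 write@6
I3 mul r1: issue@4 deps=(2,None) exec_start@6 write@7
I4 add r3: issue@5 deps=(None,3) exec_start@7 write@10
I5 mul r4: issue@6 deps=(2,None) exec_start@6 write@9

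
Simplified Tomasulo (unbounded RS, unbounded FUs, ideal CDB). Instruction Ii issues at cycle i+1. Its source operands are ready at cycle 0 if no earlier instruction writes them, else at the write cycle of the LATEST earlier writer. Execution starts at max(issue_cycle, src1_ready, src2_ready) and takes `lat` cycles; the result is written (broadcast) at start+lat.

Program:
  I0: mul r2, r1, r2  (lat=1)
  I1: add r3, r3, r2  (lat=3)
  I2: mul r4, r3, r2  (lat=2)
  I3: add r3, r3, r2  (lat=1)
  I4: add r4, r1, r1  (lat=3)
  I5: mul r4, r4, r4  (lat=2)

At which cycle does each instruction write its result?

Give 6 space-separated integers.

I0 mul r2: issue@1 deps=(None,None) exec_start@1 write@2
I1 add r3: issue@2 deps=(None,0) exec_start@2 write@5
I2 mul r4: issue@3 deps=(1,0) exec_start@5 write@7
I3 add r3: issue@4 deps=(1,0) exec_start@5 write@6
I4 add r4: issue@5 deps=(None,None) exec_start@5 write@8
I5 mul r4: issue@6 deps=(4,4) exec_start@8 write@10

Answer: 2 5 7 6 8 10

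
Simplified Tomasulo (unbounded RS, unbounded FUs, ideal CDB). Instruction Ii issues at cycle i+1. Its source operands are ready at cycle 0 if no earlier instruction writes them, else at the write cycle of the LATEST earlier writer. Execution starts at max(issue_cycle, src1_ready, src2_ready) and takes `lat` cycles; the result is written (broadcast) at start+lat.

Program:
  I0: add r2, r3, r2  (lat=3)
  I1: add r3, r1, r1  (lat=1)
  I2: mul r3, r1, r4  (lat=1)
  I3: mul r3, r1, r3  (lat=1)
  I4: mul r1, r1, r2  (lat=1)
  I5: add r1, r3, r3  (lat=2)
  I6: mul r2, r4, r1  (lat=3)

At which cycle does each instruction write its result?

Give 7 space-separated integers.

Answer: 4 3 4 5 6 8 11

Derivation:
I0 add r2: issue@1 deps=(None,None) exec_start@1 write@4
I1 add r3: issue@2 deps=(None,None) exec_start@2 write@3
I2 mul r3: issue@3 deps=(None,None) exec_start@3 write@4
I3 mul r3: issue@4 deps=(None,2) exec_start@4 write@5
I4 mul r1: issue@5 deps=(None,0) exec_start@5 write@6
I5 add r1: issue@6 deps=(3,3) exec_start@6 write@8
I6 mul r2: issue@7 deps=(None,5) exec_start@8 write@11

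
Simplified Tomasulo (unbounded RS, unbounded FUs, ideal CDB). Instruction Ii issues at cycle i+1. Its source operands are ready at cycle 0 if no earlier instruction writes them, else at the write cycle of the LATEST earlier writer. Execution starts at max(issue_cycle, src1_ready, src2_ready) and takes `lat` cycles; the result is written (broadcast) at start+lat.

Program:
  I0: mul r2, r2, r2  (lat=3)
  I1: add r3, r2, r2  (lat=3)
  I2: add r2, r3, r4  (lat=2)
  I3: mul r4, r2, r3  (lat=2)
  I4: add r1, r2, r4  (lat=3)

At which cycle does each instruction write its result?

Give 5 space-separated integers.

Answer: 4 7 9 11 14

Derivation:
I0 mul r2: issue@1 deps=(None,None) exec_start@1 write@4
I1 add r3: issue@2 deps=(0,0) exec_start@4 write@7
I2 add r2: issue@3 deps=(1,None) exec_start@7 write@9
I3 mul r4: issue@4 deps=(2,1) exec_start@9 write@11
I4 add r1: issue@5 deps=(2,3) exec_start@11 write@14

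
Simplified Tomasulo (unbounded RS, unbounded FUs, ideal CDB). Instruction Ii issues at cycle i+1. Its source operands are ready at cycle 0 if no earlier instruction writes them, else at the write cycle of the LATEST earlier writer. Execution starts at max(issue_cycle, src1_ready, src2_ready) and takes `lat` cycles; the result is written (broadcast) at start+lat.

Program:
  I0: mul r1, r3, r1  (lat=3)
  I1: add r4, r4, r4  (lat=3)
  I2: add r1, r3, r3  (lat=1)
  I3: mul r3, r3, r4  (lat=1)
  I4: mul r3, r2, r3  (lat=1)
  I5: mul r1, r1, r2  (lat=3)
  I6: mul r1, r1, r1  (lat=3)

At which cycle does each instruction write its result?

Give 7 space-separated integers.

Answer: 4 5 4 6 7 9 12

Derivation:
I0 mul r1: issue@1 deps=(None,None) exec_start@1 write@4
I1 add r4: issue@2 deps=(None,None) exec_start@2 write@5
I2 add r1: issue@3 deps=(None,None) exec_start@3 write@4
I3 mul r3: issue@4 deps=(None,1) exec_start@5 write@6
I4 mul r3: issue@5 deps=(None,3) exec_start@6 write@7
I5 mul r1: issue@6 deps=(2,None) exec_start@6 write@9
I6 mul r1: issue@7 deps=(5,5) exec_start@9 write@12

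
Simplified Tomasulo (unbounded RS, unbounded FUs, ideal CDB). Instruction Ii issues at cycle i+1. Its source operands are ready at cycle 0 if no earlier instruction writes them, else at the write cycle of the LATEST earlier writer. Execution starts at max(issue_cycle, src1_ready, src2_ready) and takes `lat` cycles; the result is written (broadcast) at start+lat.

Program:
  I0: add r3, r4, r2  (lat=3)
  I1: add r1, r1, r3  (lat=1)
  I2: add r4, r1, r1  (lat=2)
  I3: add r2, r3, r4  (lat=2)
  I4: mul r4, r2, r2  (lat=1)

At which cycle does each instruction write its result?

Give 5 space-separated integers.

I0 add r3: issue@1 deps=(None,None) exec_start@1 write@4
I1 add r1: issue@2 deps=(None,0) exec_start@4 write@5
I2 add r4: issue@3 deps=(1,1) exec_start@5 write@7
I3 add r2: issue@4 deps=(0,2) exec_start@7 write@9
I4 mul r4: issue@5 deps=(3,3) exec_start@9 write@10

Answer: 4 5 7 9 10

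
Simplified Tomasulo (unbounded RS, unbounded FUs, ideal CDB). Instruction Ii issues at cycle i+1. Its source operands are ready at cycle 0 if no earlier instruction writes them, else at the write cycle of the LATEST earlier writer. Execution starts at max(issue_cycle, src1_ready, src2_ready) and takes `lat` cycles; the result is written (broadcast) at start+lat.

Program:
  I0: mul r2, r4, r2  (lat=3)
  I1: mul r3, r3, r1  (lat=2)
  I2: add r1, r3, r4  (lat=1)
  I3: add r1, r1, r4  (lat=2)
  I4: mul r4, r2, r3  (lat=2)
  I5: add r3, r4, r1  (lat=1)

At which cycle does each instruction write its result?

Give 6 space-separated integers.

Answer: 4 4 5 7 7 8

Derivation:
I0 mul r2: issue@1 deps=(None,None) exec_start@1 write@4
I1 mul r3: issue@2 deps=(None,None) exec_start@2 write@4
I2 add r1: issue@3 deps=(1,None) exec_start@4 write@5
I3 add r1: issue@4 deps=(2,None) exec_start@5 write@7
I4 mul r4: issue@5 deps=(0,1) exec_start@5 write@7
I5 add r3: issue@6 deps=(4,3) exec_start@7 write@8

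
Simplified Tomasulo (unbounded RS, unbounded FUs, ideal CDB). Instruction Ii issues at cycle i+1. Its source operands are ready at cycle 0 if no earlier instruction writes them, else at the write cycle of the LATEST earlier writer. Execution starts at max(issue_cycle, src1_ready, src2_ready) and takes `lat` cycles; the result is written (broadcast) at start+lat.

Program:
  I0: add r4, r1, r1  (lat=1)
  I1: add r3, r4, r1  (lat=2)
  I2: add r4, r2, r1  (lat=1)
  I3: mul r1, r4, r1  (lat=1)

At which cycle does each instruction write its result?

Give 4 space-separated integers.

Answer: 2 4 4 5

Derivation:
I0 add r4: issue@1 deps=(None,None) exec_start@1 write@2
I1 add r3: issue@2 deps=(0,None) exec_start@2 write@4
I2 add r4: issue@3 deps=(None,None) exec_start@3 write@4
I3 mul r1: issue@4 deps=(2,None) exec_start@4 write@5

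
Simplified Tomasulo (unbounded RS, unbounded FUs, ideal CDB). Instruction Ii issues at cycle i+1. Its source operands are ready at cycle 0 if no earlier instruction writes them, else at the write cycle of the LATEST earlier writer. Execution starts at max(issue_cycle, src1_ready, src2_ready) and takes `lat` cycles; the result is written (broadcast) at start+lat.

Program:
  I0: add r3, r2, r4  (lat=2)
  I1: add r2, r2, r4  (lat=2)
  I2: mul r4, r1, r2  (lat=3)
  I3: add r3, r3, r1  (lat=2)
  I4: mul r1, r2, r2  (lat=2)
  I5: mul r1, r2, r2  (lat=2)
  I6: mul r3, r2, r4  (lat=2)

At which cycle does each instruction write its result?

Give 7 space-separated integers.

Answer: 3 4 7 6 7 8 9

Derivation:
I0 add r3: issue@1 deps=(None,None) exec_start@1 write@3
I1 add r2: issue@2 deps=(None,None) exec_start@2 write@4
I2 mul r4: issue@3 deps=(None,1) exec_start@4 write@7
I3 add r3: issue@4 deps=(0,None) exec_start@4 write@6
I4 mul r1: issue@5 deps=(1,1) exec_start@5 write@7
I5 mul r1: issue@6 deps=(1,1) exec_start@6 write@8
I6 mul r3: issue@7 deps=(1,2) exec_start@7 write@9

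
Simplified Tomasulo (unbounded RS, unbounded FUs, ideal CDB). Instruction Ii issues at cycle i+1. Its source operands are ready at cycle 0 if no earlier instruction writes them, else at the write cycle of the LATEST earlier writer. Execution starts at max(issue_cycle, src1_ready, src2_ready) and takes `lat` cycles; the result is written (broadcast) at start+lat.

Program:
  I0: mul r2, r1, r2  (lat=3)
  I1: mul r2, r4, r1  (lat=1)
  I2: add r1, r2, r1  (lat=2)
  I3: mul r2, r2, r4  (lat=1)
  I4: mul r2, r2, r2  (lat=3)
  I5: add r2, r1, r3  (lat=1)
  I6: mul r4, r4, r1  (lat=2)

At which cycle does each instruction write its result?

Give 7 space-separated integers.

I0 mul r2: issue@1 deps=(None,None) exec_start@1 write@4
I1 mul r2: issue@2 deps=(None,None) exec_start@2 write@3
I2 add r1: issue@3 deps=(1,None) exec_start@3 write@5
I3 mul r2: issue@4 deps=(1,None) exec_start@4 write@5
I4 mul r2: issue@5 deps=(3,3) exec_start@5 write@8
I5 add r2: issue@6 deps=(2,None) exec_start@6 write@7
I6 mul r4: issue@7 deps=(None,2) exec_start@7 write@9

Answer: 4 3 5 5 8 7 9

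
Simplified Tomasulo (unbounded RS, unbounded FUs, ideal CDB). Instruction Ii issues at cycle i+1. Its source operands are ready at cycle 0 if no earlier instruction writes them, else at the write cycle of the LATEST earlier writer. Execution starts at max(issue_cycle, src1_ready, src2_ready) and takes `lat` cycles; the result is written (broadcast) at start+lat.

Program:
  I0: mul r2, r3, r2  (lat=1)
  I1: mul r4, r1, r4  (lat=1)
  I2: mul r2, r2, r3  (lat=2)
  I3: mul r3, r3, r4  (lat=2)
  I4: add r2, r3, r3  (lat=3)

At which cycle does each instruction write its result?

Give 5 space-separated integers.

Answer: 2 3 5 6 9

Derivation:
I0 mul r2: issue@1 deps=(None,None) exec_start@1 write@2
I1 mul r4: issue@2 deps=(None,None) exec_start@2 write@3
I2 mul r2: issue@3 deps=(0,None) exec_start@3 write@5
I3 mul r3: issue@4 deps=(None,1) exec_start@4 write@6
I4 add r2: issue@5 deps=(3,3) exec_start@6 write@9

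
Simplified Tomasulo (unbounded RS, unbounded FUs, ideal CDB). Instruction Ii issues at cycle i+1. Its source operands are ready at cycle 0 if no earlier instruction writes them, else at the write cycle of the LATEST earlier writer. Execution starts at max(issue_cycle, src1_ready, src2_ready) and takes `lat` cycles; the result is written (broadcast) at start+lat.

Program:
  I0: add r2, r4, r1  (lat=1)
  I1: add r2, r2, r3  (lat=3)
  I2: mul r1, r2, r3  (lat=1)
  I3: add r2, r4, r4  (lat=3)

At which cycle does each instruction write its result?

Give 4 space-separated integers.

Answer: 2 5 6 7

Derivation:
I0 add r2: issue@1 deps=(None,None) exec_start@1 write@2
I1 add r2: issue@2 deps=(0,None) exec_start@2 write@5
I2 mul r1: issue@3 deps=(1,None) exec_start@5 write@6
I3 add r2: issue@4 deps=(None,None) exec_start@4 write@7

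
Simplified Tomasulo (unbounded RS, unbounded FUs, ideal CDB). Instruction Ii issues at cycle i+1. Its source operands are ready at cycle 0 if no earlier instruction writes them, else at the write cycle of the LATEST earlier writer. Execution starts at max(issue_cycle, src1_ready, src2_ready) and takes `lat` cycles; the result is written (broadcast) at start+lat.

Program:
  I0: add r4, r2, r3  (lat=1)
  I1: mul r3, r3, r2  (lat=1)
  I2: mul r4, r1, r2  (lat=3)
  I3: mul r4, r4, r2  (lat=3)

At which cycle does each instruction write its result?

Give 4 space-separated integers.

Answer: 2 3 6 9

Derivation:
I0 add r4: issue@1 deps=(None,None) exec_start@1 write@2
I1 mul r3: issue@2 deps=(None,None) exec_start@2 write@3
I2 mul r4: issue@3 deps=(None,None) exec_start@3 write@6
I3 mul r4: issue@4 deps=(2,None) exec_start@6 write@9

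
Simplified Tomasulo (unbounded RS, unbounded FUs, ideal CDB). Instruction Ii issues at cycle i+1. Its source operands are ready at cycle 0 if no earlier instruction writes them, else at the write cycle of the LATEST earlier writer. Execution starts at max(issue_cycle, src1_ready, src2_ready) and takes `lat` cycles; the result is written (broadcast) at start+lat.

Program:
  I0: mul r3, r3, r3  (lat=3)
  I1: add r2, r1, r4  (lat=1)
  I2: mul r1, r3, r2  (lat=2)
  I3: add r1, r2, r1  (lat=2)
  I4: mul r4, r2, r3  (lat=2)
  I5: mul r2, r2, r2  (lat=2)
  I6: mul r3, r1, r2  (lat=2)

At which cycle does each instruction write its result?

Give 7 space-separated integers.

I0 mul r3: issue@1 deps=(None,None) exec_start@1 write@4
I1 add r2: issue@2 deps=(None,None) exec_start@2 write@3
I2 mul r1: issue@3 deps=(0,1) exec_start@4 write@6
I3 add r1: issue@4 deps=(1,2) exec_start@6 write@8
I4 mul r4: issue@5 deps=(1,0) exec_start@5 write@7
I5 mul r2: issue@6 deps=(1,1) exec_start@6 write@8
I6 mul r3: issue@7 deps=(3,5) exec_start@8 write@10

Answer: 4 3 6 8 7 8 10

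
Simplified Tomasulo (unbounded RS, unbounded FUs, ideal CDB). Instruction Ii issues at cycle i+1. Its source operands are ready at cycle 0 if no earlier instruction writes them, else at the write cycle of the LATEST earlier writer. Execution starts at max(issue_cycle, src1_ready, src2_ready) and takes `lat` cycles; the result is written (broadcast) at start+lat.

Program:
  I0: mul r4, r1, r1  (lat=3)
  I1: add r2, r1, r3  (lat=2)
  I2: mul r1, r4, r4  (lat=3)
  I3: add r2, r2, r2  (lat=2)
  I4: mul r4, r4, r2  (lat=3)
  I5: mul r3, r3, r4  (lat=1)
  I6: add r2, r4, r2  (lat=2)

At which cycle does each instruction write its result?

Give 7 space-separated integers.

I0 mul r4: issue@1 deps=(None,None) exec_start@1 write@4
I1 add r2: issue@2 deps=(None,None) exec_start@2 write@4
I2 mul r1: issue@3 deps=(0,0) exec_start@4 write@7
I3 add r2: issue@4 deps=(1,1) exec_start@4 write@6
I4 mul r4: issue@5 deps=(0,3) exec_start@6 write@9
I5 mul r3: issue@6 deps=(None,4) exec_start@9 write@10
I6 add r2: issue@7 deps=(4,3) exec_start@9 write@11

Answer: 4 4 7 6 9 10 11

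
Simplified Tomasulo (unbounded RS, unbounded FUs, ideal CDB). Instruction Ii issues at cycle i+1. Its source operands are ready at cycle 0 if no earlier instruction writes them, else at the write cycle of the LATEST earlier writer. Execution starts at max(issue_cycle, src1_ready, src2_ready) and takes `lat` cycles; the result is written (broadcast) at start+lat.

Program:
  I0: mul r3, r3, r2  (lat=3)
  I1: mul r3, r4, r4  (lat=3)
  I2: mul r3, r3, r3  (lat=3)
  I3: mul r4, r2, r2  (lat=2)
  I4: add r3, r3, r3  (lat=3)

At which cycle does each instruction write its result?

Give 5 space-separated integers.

Answer: 4 5 8 6 11

Derivation:
I0 mul r3: issue@1 deps=(None,None) exec_start@1 write@4
I1 mul r3: issue@2 deps=(None,None) exec_start@2 write@5
I2 mul r3: issue@3 deps=(1,1) exec_start@5 write@8
I3 mul r4: issue@4 deps=(None,None) exec_start@4 write@6
I4 add r3: issue@5 deps=(2,2) exec_start@8 write@11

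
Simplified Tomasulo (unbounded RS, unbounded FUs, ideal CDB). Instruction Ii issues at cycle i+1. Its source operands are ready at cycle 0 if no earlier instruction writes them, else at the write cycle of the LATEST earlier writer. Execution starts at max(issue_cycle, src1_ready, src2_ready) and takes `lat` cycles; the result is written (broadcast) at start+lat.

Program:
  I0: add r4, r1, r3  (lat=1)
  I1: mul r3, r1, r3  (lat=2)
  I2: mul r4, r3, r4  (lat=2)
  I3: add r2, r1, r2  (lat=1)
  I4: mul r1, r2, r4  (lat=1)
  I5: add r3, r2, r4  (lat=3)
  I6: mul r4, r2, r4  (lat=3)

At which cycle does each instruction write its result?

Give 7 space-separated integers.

Answer: 2 4 6 5 7 9 10

Derivation:
I0 add r4: issue@1 deps=(None,None) exec_start@1 write@2
I1 mul r3: issue@2 deps=(None,None) exec_start@2 write@4
I2 mul r4: issue@3 deps=(1,0) exec_start@4 write@6
I3 add r2: issue@4 deps=(None,None) exec_start@4 write@5
I4 mul r1: issue@5 deps=(3,2) exec_start@6 write@7
I5 add r3: issue@6 deps=(3,2) exec_start@6 write@9
I6 mul r4: issue@7 deps=(3,2) exec_start@7 write@10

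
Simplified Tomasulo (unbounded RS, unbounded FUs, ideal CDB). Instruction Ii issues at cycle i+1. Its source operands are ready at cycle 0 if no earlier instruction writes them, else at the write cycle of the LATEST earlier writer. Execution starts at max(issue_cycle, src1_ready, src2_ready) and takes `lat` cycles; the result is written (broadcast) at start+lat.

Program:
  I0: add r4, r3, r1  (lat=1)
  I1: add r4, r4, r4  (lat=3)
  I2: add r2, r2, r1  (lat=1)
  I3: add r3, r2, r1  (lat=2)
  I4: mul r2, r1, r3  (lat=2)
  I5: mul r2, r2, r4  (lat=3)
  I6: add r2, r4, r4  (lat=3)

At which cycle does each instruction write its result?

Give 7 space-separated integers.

Answer: 2 5 4 6 8 11 10

Derivation:
I0 add r4: issue@1 deps=(None,None) exec_start@1 write@2
I1 add r4: issue@2 deps=(0,0) exec_start@2 write@5
I2 add r2: issue@3 deps=(None,None) exec_start@3 write@4
I3 add r3: issue@4 deps=(2,None) exec_start@4 write@6
I4 mul r2: issue@5 deps=(None,3) exec_start@6 write@8
I5 mul r2: issue@6 deps=(4,1) exec_start@8 write@11
I6 add r2: issue@7 deps=(1,1) exec_start@7 write@10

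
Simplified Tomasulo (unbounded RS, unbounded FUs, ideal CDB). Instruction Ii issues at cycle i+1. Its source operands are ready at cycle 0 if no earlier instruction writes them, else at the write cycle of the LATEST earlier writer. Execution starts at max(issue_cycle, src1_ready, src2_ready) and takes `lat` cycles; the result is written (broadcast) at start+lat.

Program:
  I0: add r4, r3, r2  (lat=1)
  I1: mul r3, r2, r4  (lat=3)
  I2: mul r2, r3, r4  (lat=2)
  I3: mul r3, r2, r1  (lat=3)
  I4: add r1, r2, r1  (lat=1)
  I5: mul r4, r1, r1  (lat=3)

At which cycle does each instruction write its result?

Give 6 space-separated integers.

I0 add r4: issue@1 deps=(None,None) exec_start@1 write@2
I1 mul r3: issue@2 deps=(None,0) exec_start@2 write@5
I2 mul r2: issue@3 deps=(1,0) exec_start@5 write@7
I3 mul r3: issue@4 deps=(2,None) exec_start@7 write@10
I4 add r1: issue@5 deps=(2,None) exec_start@7 write@8
I5 mul r4: issue@6 deps=(4,4) exec_start@8 write@11

Answer: 2 5 7 10 8 11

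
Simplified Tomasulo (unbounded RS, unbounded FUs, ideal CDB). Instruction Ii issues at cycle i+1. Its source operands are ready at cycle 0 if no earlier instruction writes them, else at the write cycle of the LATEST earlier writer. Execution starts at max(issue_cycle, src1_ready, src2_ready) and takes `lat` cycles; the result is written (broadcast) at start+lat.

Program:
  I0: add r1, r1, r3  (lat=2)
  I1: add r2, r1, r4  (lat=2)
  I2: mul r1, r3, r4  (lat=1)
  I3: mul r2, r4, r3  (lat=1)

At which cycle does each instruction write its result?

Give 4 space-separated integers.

Answer: 3 5 4 5

Derivation:
I0 add r1: issue@1 deps=(None,None) exec_start@1 write@3
I1 add r2: issue@2 deps=(0,None) exec_start@3 write@5
I2 mul r1: issue@3 deps=(None,None) exec_start@3 write@4
I3 mul r2: issue@4 deps=(None,None) exec_start@4 write@5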